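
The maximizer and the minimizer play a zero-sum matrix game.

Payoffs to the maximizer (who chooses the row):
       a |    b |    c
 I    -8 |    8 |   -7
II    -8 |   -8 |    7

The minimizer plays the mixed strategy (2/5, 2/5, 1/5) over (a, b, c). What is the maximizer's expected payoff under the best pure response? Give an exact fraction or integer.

I: (-8)·(2/5) + (8)·(2/5) + (-7)·(1/5) = -7/5.
II: (-8)·(2/5) + (-8)·(2/5) + (7)·(1/5) = -5.
The best pure response is I with expected payoff -7/5.

-7/5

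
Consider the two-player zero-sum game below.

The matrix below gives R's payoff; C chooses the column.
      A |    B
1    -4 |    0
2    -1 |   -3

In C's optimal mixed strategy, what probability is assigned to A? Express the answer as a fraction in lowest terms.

1/2

Row minima are -4 and -3, so R's maximin is -3; column maxima are -1 and 0, so C's minimax is -1. These differ, so the equilibrium is in mixed strategies.
Let C play A with probability q. R is indifferent when −4q = −q − 3(1−q), giving q = 1/2.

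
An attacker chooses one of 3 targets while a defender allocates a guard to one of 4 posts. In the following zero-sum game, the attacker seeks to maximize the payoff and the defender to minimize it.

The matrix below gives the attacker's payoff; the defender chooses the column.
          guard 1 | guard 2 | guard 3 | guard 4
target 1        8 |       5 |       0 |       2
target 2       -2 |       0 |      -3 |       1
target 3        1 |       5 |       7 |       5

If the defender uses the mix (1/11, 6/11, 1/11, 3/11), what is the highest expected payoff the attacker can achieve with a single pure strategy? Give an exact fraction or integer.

53/11

target 1: (8)·(1/11) + (5)·(6/11) + (0)·(1/11) + (2)·(3/11) = 4.
target 2: (-2)·(1/11) + (0)·(6/11) + (-3)·(1/11) + (1)·(3/11) = -2/11.
target 3: (1)·(1/11) + (5)·(6/11) + (7)·(1/11) + (5)·(3/11) = 53/11.
The best pure response is target 3 with expected payoff 53/11.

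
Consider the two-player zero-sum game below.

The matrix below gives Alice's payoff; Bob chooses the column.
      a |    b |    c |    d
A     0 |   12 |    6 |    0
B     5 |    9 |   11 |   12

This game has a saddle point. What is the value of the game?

Row minima: 0, 5 → Alice's maximin is 5.
Column maxima: 5, 12, 11, 12 → Bob's minimax is 5.
They coincide at (B, a), so the value is 5.

5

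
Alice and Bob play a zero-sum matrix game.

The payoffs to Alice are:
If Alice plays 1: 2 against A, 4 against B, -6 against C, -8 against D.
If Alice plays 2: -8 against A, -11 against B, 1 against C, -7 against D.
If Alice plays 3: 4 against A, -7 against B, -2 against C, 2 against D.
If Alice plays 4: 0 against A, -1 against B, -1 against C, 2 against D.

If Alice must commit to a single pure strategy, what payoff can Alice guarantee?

-1

The worst-case payoff for each row is 1: -8, 2: -11, 3: -7, 4: -1.
The best of these is -1.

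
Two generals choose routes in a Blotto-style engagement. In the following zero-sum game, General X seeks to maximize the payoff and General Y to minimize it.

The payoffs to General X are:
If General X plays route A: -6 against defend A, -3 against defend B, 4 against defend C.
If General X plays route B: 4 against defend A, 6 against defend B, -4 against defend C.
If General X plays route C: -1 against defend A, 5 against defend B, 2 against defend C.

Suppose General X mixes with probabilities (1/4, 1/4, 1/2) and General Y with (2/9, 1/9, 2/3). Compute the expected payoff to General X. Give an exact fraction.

29/36

Against (2/9, 1/9, 2/3), each row's expected payoff is route A: 1; route B: -10/9; route C: 5/3.
Taking the (1/4, 1/4, 1/2)-weighted average: (1/4)·(1) + (1/4)·(-10/9) + (1/2)·(5/3) = 29/36.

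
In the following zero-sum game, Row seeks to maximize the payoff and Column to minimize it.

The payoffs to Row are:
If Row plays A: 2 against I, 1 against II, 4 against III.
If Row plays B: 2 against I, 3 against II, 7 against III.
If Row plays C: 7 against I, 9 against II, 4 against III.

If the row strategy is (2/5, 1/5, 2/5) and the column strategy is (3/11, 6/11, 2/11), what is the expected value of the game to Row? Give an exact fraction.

244/55

Against (3/11, 6/11, 2/11), each row's expected payoff is A: 20/11; B: 38/11; C: 83/11.
Taking the (2/5, 1/5, 2/5)-weighted average: (2/5)·(20/11) + (1/5)·(38/11) + (2/5)·(83/11) = 244/55.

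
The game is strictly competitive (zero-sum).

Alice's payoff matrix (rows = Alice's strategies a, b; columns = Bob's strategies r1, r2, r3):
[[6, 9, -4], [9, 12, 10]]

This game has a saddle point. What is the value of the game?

9

Row minima: -4, 9 → Alice's maximin is 9.
Column maxima: 9, 12, 10 → Bob's minimax is 9.
They coincide at (b, r1), so the value is 9.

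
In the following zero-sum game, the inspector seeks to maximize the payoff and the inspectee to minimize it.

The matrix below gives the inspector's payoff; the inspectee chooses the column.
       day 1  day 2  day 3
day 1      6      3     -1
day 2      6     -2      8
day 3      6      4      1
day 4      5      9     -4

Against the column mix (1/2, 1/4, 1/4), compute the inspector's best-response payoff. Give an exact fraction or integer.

9/2

day 1: (6)·(1/2) + (3)·(1/4) + (-1)·(1/4) = 7/2.
day 2: (6)·(1/2) + (-2)·(1/4) + (8)·(1/4) = 9/2.
day 3: (6)·(1/2) + (4)·(1/4) + (1)·(1/4) = 17/4.
day 4: (5)·(1/2) + (9)·(1/4) + (-4)·(1/4) = 15/4.
The best pure response is day 2 with expected payoff 9/2.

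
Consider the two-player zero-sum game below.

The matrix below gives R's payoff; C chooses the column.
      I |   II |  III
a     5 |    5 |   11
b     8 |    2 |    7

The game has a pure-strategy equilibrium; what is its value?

Row minima: 5, 2 → R's maximin is 5.
Column maxima: 8, 5, 11 → C's minimax is 5.
They coincide at (a, II), so the value is 5.

5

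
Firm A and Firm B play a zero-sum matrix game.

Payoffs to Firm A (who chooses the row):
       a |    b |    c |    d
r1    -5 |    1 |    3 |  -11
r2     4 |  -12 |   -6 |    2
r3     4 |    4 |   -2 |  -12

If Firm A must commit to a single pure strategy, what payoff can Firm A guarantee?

-11

The worst-case payoff for each row is r1: -11, r2: -12, r3: -12.
The best of these is -11.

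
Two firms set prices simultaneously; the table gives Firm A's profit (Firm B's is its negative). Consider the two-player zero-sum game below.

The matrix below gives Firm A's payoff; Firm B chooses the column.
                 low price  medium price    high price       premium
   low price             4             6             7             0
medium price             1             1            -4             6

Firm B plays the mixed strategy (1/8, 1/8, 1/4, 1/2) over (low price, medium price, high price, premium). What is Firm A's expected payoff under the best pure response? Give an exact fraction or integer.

3

low price: (4)·(1/8) + (6)·(1/8) + (7)·(1/4) + (0)·(1/2) = 3.
medium price: (1)·(1/8) + (1)·(1/8) + (-4)·(1/4) + (6)·(1/2) = 9/4.
The best pure response is low price with expected payoff 3.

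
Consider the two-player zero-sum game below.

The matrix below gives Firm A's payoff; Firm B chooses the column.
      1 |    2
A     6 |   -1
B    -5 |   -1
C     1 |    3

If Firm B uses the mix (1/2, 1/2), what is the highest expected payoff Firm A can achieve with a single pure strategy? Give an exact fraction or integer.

5/2

A: (6)·(1/2) + (-1)·(1/2) = 5/2.
B: (-5)·(1/2) + (-1)·(1/2) = -3.
C: (1)·(1/2) + (3)·(1/2) = 2.
The best pure response is A with expected payoff 5/2.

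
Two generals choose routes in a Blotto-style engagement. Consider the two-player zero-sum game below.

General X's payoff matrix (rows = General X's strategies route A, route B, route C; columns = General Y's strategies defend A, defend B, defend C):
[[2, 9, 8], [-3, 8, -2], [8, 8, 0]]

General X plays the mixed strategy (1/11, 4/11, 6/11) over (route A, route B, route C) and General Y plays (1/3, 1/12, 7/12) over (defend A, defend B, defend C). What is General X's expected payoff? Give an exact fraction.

Against (1/3, 1/12, 7/12), each row's expected payoff is route A: 73/12; route B: -3/2; route C: 10/3.
Taking the (1/11, 4/11, 6/11)-weighted average: (1/11)·(73/12) + (4/11)·(-3/2) + (6/11)·(10/3) = 241/132.

241/132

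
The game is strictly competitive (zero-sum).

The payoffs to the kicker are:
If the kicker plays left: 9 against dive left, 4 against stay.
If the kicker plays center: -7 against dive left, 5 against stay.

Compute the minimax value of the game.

Row minima are 4 and -7, so the kicker's maximin is 4; column maxima are 9 and 5, so the goalkeeper's minimax is 5. These differ, so the equilibrium is in mixed strategies.
Let the kicker play left with probability p. The goalkeeper is indifferent when 9p − 7(1−p) = 4p + 5(1−p), giving p = 12/17.
Let the goalkeeper play dive left with probability q. The kicker is indifferent when 9q + 4(1−q) = −7q + 5(1−q), giving q = 1/17.
The value is 9·(1/17) + (4)·(16/17) = 73/17.

73/17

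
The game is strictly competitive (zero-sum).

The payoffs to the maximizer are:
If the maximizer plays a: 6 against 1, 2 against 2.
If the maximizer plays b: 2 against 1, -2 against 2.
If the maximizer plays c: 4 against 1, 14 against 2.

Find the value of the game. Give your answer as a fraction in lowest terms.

Row b is strictly dominated by row a, so the maximizer never plays it.
The remaining 2×2 game on (a, c) × (1, 2) has no saddle point. Let the maximizer play a with probability p; indifference gives 6p + 4(1−p) = 2p + 14(1−p), so p = 5/7.
Similarly the minimizer's optimal q on 1 is 6/7, and the value is 6·(6/7) + (2)·(1/7) = 38/7.

38/7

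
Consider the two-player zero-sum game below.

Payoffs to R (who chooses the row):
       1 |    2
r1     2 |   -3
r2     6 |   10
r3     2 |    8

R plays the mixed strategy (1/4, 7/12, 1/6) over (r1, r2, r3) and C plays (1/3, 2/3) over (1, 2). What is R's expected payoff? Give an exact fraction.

103/18

Against (1/3, 2/3), each row's expected payoff is r1: -4/3; r2: 26/3; r3: 6.
Taking the (1/4, 7/12, 1/6)-weighted average: (1/4)·(-4/3) + (7/12)·(26/3) + (1/6)·(6) = 103/18.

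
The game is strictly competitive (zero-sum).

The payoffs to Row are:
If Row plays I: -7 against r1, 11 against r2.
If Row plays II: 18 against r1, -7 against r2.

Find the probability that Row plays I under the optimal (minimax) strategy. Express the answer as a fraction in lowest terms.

Row minima are -7 and -7, so Row's maximin is -7; column maxima are 18 and 11, so Column's minimax is 11. These differ, so the equilibrium is in mixed strategies.
Let Row play I with probability p. Column is indifferent when −7p + 18(1−p) = 11p − 7(1−p), giving p = 25/43.

25/43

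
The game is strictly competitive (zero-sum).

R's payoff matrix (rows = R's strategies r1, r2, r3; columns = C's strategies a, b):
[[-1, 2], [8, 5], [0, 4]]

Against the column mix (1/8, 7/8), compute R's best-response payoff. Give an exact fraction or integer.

r1: (-1)·(1/8) + (2)·(7/8) = 13/8.
r2: (8)·(1/8) + (5)·(7/8) = 43/8.
r3: (0)·(1/8) + (4)·(7/8) = 7/2.
The best pure response is r2 with expected payoff 43/8.

43/8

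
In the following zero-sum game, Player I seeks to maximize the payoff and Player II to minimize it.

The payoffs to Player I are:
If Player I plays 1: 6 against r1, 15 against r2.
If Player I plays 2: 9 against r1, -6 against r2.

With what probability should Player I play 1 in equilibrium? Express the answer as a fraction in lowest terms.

5/8

Row minima are 6 and -6, so Player I's maximin is 6; column maxima are 9 and 15, so Player II's minimax is 9. These differ, so the equilibrium is in mixed strategies.
Let Player I play 1 with probability p. Player II is indifferent when 6p + 9(1−p) = 15p − 6(1−p), giving p = 5/8.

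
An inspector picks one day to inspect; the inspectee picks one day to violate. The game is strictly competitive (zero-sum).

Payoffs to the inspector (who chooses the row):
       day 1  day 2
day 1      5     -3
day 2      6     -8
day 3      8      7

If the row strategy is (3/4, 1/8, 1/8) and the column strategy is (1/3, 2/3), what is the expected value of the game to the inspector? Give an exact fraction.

1/4

Against (1/3, 2/3), each row's expected payoff is day 1: -1/3; day 2: -10/3; day 3: 22/3.
Taking the (3/4, 1/8, 1/8)-weighted average: (3/4)·(-1/3) + (1/8)·(-10/3) + (1/8)·(22/3) = 1/4.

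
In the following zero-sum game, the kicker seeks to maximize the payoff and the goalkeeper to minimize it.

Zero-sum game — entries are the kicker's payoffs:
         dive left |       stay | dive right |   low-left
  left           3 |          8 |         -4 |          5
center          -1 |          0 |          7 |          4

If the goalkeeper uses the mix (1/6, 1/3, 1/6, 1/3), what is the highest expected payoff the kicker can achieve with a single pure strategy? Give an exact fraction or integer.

25/6

left: (3)·(1/6) + (8)·(1/3) + (-4)·(1/6) + (5)·(1/3) = 25/6.
center: (-1)·(1/6) + (0)·(1/3) + (7)·(1/6) + (4)·(1/3) = 7/3.
The best pure response is left with expected payoff 25/6.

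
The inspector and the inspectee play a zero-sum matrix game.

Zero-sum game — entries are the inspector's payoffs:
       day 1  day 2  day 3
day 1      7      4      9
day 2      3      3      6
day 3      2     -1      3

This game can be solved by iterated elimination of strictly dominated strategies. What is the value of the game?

4

Column day 3 is strictly dominated by day 1 for the inspectee (7<9, 3<6, 2<3); eliminate day 3.
Row day 2 is strictly dominated by row day 1 (7>3, 4>3); eliminate day 2.
Row day 3 is strictly dominated by row day 1 (7>2, 4>-1); eliminate day 3.
Column day 1 is strictly dominated by day 2 for the inspectee (4<7); eliminate day 1.
Only (day 1, day 2) remains, with payoff 4.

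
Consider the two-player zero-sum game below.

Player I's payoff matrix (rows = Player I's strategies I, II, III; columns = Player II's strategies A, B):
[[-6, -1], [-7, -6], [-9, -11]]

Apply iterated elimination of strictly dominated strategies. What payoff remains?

Row II is strictly dominated by row I (-6>-7, -1>-6); eliminate II.
Row III is strictly dominated by row I (-6>-9, -1>-11); eliminate III.
Column B is strictly dominated by A for Player II (-6<-1); eliminate B.
Only (I, A) remains, with payoff -6.

-6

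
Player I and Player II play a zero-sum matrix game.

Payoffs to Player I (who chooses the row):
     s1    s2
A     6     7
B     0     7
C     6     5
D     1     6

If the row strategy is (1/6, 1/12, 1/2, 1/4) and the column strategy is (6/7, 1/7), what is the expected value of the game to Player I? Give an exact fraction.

125/28

Against (6/7, 1/7), each row's expected payoff is A: 43/7; B: 1; C: 41/7; D: 12/7.
Taking the (1/6, 1/12, 1/2, 1/4)-weighted average: (1/6)·(43/7) + (1/12)·(1) + (1/2)·(41/7) + (1/4)·(12/7) = 125/28.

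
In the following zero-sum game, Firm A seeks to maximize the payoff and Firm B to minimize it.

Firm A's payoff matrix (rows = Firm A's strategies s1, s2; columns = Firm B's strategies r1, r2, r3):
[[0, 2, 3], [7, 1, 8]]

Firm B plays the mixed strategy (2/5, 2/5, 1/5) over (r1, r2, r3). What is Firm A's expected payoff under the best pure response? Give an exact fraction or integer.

s1: (0)·(2/5) + (2)·(2/5) + (3)·(1/5) = 7/5.
s2: (7)·(2/5) + (1)·(2/5) + (8)·(1/5) = 24/5.
The best pure response is s2 with expected payoff 24/5.

24/5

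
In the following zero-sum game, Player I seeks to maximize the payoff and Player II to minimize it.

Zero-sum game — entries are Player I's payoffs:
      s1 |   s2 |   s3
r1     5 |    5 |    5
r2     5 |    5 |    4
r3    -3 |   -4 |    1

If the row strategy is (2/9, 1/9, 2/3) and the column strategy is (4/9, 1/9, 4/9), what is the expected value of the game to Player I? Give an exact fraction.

59/81

Against (4/9, 1/9, 4/9), each row's expected payoff is r1: 5; r2: 41/9; r3: -4/3.
Taking the (2/9, 1/9, 2/3)-weighted average: (2/9)·(5) + (1/9)·(41/9) + (2/3)·(-4/3) = 59/81.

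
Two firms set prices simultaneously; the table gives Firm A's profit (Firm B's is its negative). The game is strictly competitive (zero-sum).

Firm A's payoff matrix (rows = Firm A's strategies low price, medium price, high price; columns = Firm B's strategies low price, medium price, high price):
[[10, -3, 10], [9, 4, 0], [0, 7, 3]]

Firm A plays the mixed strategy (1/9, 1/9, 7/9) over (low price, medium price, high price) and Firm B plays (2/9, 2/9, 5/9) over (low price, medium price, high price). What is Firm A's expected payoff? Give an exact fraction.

293/81

Against (2/9, 2/9, 5/9), each row's expected payoff is low price: 64/9; medium price: 26/9; high price: 29/9.
Taking the (1/9, 1/9, 7/9)-weighted average: (1/9)·(64/9) + (1/9)·(26/9) + (7/9)·(29/9) = 293/81.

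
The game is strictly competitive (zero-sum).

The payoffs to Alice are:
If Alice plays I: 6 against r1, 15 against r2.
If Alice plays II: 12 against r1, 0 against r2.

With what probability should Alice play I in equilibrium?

Row minima are 6 and 0, so Alice's maximin is 6; column maxima are 12 and 15, so Bob's minimax is 12. These differ, so the equilibrium is in mixed strategies.
Let Alice play I with probability p. Bob is indifferent when 6p + 12(1−p) = 15p, giving p = 4/7.

4/7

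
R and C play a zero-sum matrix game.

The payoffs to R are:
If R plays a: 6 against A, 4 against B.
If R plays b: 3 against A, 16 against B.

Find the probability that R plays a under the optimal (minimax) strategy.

Row minima are 4 and 3, so R's maximin is 4; column maxima are 6 and 16, so C's minimax is 6. These differ, so the equilibrium is in mixed strategies.
Let R play a with probability p. C is indifferent when 6p + 3(1−p) = 4p + 16(1−p), giving p = 13/15.

13/15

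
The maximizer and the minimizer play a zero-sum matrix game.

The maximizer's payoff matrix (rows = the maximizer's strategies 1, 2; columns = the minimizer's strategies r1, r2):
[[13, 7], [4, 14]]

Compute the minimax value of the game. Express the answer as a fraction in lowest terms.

77/8

Row minima are 7 and 4, so the maximizer's maximin is 7; column maxima are 13 and 14, so the minimizer's minimax is 13. These differ, so the equilibrium is in mixed strategies.
Let the maximizer play 1 with probability p. The minimizer is indifferent when 13p + 4(1−p) = 7p + 14(1−p), giving p = 5/8.
Let the minimizer play r1 with probability q. The maximizer is indifferent when 13q + 7(1−q) = 4q + 14(1−q), giving q = 7/16.
The value is 13·(7/16) + (7)·(9/16) = 77/8.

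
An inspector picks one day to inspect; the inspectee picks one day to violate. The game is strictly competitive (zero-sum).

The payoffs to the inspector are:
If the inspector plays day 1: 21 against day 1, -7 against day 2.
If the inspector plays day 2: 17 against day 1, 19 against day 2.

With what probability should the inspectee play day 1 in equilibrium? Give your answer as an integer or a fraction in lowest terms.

13/15

Row minima are -7 and 17, so the inspector's maximin is 17; column maxima are 21 and 19, so the inspectee's minimax is 19. These differ, so the equilibrium is in mixed strategies.
Let the inspectee play day 1 with probability q. The inspector is indifferent when 21q − 7(1−q) = 17q + 19(1−q), giving q = 13/15.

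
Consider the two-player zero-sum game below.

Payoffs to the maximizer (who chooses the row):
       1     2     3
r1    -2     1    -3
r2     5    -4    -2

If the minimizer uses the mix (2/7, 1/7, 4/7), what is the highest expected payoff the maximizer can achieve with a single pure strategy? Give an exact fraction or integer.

-2/7

r1: (-2)·(2/7) + (1)·(1/7) + (-3)·(4/7) = -15/7.
r2: (5)·(2/7) + (-4)·(1/7) + (-2)·(4/7) = -2/7.
The best pure response is r2 with expected payoff -2/7.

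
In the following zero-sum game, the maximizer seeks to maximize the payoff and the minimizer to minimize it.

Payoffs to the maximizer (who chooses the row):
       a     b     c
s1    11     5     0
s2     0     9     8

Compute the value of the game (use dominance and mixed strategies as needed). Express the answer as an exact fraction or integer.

88/19

Column b is strictly dominated by c for the minimizer (it gives the maximizer more in every row).
The remaining 2×2 game on (s1, s2) × (a, c) has no saddle point. Let the maximizer play s1 with probability p; indifference gives 11p = 8(1−p), so p = 8/19.
Similarly the minimizer's optimal q on a is 8/19, and the value is 11·(8/19) + (0)·(11/19) = 88/19.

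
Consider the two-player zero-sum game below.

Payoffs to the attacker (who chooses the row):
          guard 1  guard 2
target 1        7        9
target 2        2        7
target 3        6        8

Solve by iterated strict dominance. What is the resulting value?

7

Column guard 2 is strictly dominated by guard 1 for the defender (7<9, 2<7, 6<8); eliminate guard 2.
Row target 2 is strictly dominated by row target 1 (7>2); eliminate target 2.
Row target 3 is strictly dominated by row target 1 (7>6); eliminate target 3.
Only (target 1, guard 1) remains, with payoff 7.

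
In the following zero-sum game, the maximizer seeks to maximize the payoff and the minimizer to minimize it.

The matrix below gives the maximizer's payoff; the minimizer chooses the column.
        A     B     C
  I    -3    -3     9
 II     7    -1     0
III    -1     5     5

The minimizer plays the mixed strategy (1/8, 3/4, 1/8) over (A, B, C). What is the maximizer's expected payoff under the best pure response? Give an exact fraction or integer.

17/4

I: (-3)·(1/8) + (-3)·(3/4) + (9)·(1/8) = -3/2.
II: (7)·(1/8) + (-1)·(3/4) + (0)·(1/8) = 1/8.
III: (-1)·(1/8) + (5)·(3/4) + (5)·(1/8) = 17/4.
The best pure response is III with expected payoff 17/4.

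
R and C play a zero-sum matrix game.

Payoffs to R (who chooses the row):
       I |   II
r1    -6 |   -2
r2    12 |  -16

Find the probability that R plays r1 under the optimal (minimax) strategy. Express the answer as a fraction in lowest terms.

7/8

Row minima are -6 and -16, so R's maximin is -6; column maxima are 12 and -2, so C's minimax is -2. These differ, so the equilibrium is in mixed strategies.
Let R play r1 with probability p. C is indifferent when −6p + 12(1−p) = −2p − 16(1−p), giving p = 7/8.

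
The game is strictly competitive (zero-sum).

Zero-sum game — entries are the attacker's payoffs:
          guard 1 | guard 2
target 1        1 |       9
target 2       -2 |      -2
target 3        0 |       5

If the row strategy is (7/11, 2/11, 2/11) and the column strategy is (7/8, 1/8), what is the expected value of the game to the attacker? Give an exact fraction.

45/44

Against (7/8, 1/8), each row's expected payoff is target 1: 2; target 2: -2; target 3: 5/8.
Taking the (7/11, 2/11, 2/11)-weighted average: (7/11)·(2) + (2/11)·(-2) + (2/11)·(5/8) = 45/44.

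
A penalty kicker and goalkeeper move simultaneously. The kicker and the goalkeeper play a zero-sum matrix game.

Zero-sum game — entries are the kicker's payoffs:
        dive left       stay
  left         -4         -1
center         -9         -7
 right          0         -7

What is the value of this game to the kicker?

-14/5

Row center is strictly dominated by row left, so the kicker never plays it.
The remaining 2×2 game on (left, right) × (dive left, stay) has no saddle point. Let the kicker play left with probability p; indifference gives −4p = −p − 7(1−p), so p = 7/10.
Similarly the goalkeeper's optimal q on dive left is 3/5, and the value is -4·(3/5) + (-1)·(2/5) = -14/5.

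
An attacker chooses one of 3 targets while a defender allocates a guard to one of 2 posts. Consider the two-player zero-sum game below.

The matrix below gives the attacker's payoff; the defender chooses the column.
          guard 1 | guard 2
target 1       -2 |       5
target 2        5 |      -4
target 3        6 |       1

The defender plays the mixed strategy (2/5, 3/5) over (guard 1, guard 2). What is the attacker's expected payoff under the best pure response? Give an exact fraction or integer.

3

target 1: (-2)·(2/5) + (5)·(3/5) = 11/5.
target 2: (5)·(2/5) + (-4)·(3/5) = -2/5.
target 3: (6)·(2/5) + (1)·(3/5) = 3.
The best pure response is target 3 with expected payoff 3.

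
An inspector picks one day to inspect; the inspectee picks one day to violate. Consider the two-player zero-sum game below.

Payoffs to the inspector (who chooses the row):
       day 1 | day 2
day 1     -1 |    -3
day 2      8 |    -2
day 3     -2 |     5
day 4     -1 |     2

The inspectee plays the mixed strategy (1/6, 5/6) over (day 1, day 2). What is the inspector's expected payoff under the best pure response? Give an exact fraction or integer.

23/6

day 1: (-1)·(1/6) + (-3)·(5/6) = -8/3.
day 2: (8)·(1/6) + (-2)·(5/6) = -1/3.
day 3: (-2)·(1/6) + (5)·(5/6) = 23/6.
day 4: (-1)·(1/6) + (2)·(5/6) = 3/2.
The best pure response is day 3 with expected payoff 23/6.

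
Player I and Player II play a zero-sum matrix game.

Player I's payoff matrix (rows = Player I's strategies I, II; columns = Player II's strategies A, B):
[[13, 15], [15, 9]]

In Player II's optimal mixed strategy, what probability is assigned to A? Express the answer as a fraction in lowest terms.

3/4

Row minima are 13 and 9, so Player I's maximin is 13; column maxima are 15 and 15, so Player II's minimax is 15. These differ, so the equilibrium is in mixed strategies.
Let Player II play A with probability q. Player I is indifferent when 13q + 15(1−q) = 15q + 9(1−q), giving q = 3/4.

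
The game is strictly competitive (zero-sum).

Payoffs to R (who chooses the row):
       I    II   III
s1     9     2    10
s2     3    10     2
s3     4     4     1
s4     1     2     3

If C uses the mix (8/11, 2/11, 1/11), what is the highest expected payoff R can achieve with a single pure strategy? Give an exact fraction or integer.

s1: (9)·(8/11) + (2)·(2/11) + (10)·(1/11) = 86/11.
s2: (3)·(8/11) + (10)·(2/11) + (2)·(1/11) = 46/11.
s3: (4)·(8/11) + (4)·(2/11) + (1)·(1/11) = 41/11.
s4: (1)·(8/11) + (2)·(2/11) + (3)·(1/11) = 15/11.
The best pure response is s1 with expected payoff 86/11.

86/11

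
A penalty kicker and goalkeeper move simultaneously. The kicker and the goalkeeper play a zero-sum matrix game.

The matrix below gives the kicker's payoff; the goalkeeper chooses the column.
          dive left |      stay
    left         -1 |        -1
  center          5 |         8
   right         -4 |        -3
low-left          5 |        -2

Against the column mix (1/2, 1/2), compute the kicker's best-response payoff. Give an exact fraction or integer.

13/2

left: (-1)·(1/2) + (-1)·(1/2) = -1.
center: (5)·(1/2) + (8)·(1/2) = 13/2.
right: (-4)·(1/2) + (-3)·(1/2) = -7/2.
low-left: (5)·(1/2) + (-2)·(1/2) = 3/2.
The best pure response is center with expected payoff 13/2.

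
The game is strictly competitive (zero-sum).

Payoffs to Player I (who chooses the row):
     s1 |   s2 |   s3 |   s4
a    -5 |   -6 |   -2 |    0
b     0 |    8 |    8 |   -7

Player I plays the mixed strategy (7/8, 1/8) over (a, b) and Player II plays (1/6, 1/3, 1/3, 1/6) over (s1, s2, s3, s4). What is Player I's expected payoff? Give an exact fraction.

Against (1/6, 1/3, 1/3, 1/6), each row's expected payoff is a: -7/2; b: 25/6.
Taking the (7/8, 1/8)-weighted average: (7/8)·(-7/2) + (1/8)·(25/6) = -61/24.

-61/24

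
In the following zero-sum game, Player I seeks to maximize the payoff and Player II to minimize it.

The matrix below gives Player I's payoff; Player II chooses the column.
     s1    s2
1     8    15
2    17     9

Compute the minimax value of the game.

Row minima are 8 and 9, so Player I's maximin is 9; column maxima are 17 and 15, so Player II's minimax is 15. These differ, so the equilibrium is in mixed strategies.
Let Player I play 1 with probability p. Player II is indifferent when 8p + 17(1−p) = 15p + 9(1−p), giving p = 8/15.
Let Player II play s1 with probability q. Player I is indifferent when 8q + 15(1−q) = 17q + 9(1−q), giving q = 2/5.
The value is 8·(2/5) + (15)·(3/5) = 61/5.

61/5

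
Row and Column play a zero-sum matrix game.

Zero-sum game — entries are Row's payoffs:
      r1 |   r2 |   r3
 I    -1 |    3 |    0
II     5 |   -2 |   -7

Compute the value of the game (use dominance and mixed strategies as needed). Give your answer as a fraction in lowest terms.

Column r2 is strictly dominated by r3 for Column (it gives Row more in every row).
The remaining 2×2 game on (I, II) × (r1, r3) has no saddle point. Let Row play I with probability p; indifference gives −p + 5(1−p) = −7(1−p), so p = 12/13.
Similarly Column's optimal q on r1 is 7/13, and the value is -1·(7/13) + (0)·(6/13) = -7/13.

-7/13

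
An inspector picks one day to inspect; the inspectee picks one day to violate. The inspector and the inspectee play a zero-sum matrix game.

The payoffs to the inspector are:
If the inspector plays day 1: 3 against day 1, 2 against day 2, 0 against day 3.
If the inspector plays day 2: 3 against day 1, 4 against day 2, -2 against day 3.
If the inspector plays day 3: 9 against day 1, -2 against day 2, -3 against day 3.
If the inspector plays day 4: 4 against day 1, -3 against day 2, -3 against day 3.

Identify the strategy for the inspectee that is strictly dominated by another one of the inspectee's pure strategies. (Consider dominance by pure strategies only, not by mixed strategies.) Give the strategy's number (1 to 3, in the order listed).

1

The inspectee prefers columns that give the inspector less. Compare day 1 with day 3: 0 < 3, -2 < 3, -3 < 9, -3 < 4.
So day 3 strictly dominates day 1 for the inspectee; day 1 is strictly dominated.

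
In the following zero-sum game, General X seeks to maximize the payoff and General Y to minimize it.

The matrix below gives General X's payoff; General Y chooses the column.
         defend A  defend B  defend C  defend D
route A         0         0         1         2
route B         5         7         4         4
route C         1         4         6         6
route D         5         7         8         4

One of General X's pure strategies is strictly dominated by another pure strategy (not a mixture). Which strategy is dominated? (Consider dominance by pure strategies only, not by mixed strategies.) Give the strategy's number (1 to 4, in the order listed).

1

Compare route A with route B: 5 > 0, 7 > 0, 4 > 1, 4 > 2.
So route B strictly dominates route A for General X; route A is strictly dominated.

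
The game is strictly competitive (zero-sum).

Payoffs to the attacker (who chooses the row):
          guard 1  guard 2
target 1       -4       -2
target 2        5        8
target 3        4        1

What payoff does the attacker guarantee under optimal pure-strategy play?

Row minima: -4, 5, 1 → the attacker's maximin is 5.
Column maxima: 5, 8 → the defender's minimax is 5.
They coincide at (target 2, guard 1), so the value is 5.

5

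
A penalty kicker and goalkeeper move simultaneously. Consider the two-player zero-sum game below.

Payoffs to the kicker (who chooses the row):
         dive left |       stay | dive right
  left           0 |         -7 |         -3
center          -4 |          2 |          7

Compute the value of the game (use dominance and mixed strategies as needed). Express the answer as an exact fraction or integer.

Column dive right is strictly dominated by stay for the goalkeeper (it gives the kicker more in every row).
The remaining 2×2 game on (left, center) × (dive left, stay) has no saddle point. Let the kicker play left with probability p; indifference gives −4(1−p) = −7p + 2(1−p), so p = 6/13.
Similarly the goalkeeper's optimal q on dive left is 9/13, and the value is 0·(9/13) + (-7)·(4/13) = -28/13.

-28/13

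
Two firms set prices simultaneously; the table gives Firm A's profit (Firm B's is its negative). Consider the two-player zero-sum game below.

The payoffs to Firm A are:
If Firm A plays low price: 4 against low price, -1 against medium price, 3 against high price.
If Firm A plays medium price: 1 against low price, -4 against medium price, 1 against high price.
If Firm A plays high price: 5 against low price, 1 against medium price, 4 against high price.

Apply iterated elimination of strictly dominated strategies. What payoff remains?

1

Column low price is strictly dominated by medium price for Firm B (-1<4, -4<1, 1<5); eliminate low price.
Column high price is strictly dominated by medium price for Firm B (-1<3, -4<1, 1<4); eliminate high price.
Row medium price is strictly dominated by row low price (-1>-4); eliminate medium price.
Row low price is strictly dominated by row high price (1>-1); eliminate low price.
Only (high price, medium price) remains, with payoff 1.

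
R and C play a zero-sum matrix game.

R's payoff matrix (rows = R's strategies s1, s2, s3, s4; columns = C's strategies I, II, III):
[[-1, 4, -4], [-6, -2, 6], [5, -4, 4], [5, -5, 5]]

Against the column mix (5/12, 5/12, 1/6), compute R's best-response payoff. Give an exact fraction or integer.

s1: (-1)·(5/12) + (4)·(5/12) + (-4)·(1/6) = 7/12.
s2: (-6)·(5/12) + (-2)·(5/12) + (6)·(1/6) = -7/3.
s3: (5)·(5/12) + (-4)·(5/12) + (4)·(1/6) = 13/12.
s4: (5)·(5/12) + (-5)·(5/12) + (5)·(1/6) = 5/6.
The best pure response is s3 with expected payoff 13/12.

13/12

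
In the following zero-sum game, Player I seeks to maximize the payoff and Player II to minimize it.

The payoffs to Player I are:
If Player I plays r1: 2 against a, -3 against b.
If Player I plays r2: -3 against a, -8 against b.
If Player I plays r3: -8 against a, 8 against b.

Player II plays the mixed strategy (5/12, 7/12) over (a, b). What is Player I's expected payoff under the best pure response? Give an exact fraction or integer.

r1: (2)·(5/12) + (-3)·(7/12) = -11/12.
r2: (-3)·(5/12) + (-8)·(7/12) = -71/12.
r3: (-8)·(5/12) + (8)·(7/12) = 4/3.
The best pure response is r3 with expected payoff 4/3.

4/3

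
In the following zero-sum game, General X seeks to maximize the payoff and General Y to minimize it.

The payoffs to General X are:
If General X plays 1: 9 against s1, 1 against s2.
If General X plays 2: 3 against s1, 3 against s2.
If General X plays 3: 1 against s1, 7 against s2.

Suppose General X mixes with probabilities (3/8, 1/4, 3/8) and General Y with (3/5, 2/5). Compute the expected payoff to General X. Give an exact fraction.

Against (3/5, 2/5), each row's expected payoff is 1: 29/5; 2: 3; 3: 17/5.
Taking the (3/8, 1/4, 3/8)-weighted average: (3/8)·(29/5) + (1/4)·(3) + (3/8)·(17/5) = 21/5.

21/5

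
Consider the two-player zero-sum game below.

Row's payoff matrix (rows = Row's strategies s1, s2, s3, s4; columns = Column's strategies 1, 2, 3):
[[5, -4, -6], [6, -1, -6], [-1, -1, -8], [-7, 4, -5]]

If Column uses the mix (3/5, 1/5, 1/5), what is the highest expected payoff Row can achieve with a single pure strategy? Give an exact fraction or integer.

s1: (5)·(3/5) + (-4)·(1/5) + (-6)·(1/5) = 1.
s2: (6)·(3/5) + (-1)·(1/5) + (-6)·(1/5) = 11/5.
s3: (-1)·(3/5) + (-1)·(1/5) + (-8)·(1/5) = -12/5.
s4: (-7)·(3/5) + (4)·(1/5) + (-5)·(1/5) = -22/5.
The best pure response is s2 with expected payoff 11/5.

11/5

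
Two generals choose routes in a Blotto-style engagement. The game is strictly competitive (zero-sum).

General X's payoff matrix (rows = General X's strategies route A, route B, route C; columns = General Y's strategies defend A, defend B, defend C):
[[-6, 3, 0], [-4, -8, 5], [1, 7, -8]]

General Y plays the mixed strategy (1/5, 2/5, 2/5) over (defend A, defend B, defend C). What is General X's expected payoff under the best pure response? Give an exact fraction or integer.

0

route A: (-6)·(1/5) + (3)·(2/5) + (0)·(2/5) = 0.
route B: (-4)·(1/5) + (-8)·(2/5) + (5)·(2/5) = -2.
route C: (1)·(1/5) + (7)·(2/5) + (-8)·(2/5) = -1/5.
The best pure response is route A with expected payoff 0.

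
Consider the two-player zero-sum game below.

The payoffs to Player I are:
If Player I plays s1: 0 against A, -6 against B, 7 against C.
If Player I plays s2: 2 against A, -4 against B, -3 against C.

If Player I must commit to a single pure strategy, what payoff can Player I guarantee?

-4

The worst-case payoff for each row is s1: -6, s2: -4.
The best of these is -4.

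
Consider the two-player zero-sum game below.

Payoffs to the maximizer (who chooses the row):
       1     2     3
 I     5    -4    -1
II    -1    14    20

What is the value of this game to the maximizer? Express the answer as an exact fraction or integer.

Column 3 is strictly dominated by 2 for the minimizer (it gives the maximizer more in every row).
The remaining 2×2 game on (I, II) × (1, 2) has no saddle point. Let the maximizer play I with probability p; indifference gives 5p − (1−p) = −4p + 14(1−p), so p = 5/8.
Similarly the minimizer's optimal q on 1 is 3/4, and the value is 5·(3/4) + (-4)·(1/4) = 11/4.

11/4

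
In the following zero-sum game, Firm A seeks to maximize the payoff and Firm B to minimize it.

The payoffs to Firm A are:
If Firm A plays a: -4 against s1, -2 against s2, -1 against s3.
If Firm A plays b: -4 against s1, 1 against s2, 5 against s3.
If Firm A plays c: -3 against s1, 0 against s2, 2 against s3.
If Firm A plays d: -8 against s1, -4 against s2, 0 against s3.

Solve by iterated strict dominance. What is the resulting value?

Column s3 is strictly dominated by s1 for Firm B (-4<-1, -4<5, -3<2, -8<0); eliminate s3.
Row d is strictly dominated by row a (-4>-8, -2>-4); eliminate d.
Row a is strictly dominated by row c (-3>-4, 0>-2); eliminate a.
Column s2 is strictly dominated by s1 for Firm B (-4<1, -3<0); eliminate s2.
Row b is strictly dominated by row c (-3>-4); eliminate b.
Only (c, s1) remains, with payoff -3.

-3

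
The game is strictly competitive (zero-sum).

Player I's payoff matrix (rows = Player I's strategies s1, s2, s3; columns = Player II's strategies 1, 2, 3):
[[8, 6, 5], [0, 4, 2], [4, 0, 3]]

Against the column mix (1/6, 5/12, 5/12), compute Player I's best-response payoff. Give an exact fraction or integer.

71/12

s1: (8)·(1/6) + (6)·(5/12) + (5)·(5/12) = 71/12.
s2: (0)·(1/6) + (4)·(5/12) + (2)·(5/12) = 5/2.
s3: (4)·(1/6) + (0)·(5/12) + (3)·(5/12) = 23/12.
The best pure response is s1 with expected payoff 71/12.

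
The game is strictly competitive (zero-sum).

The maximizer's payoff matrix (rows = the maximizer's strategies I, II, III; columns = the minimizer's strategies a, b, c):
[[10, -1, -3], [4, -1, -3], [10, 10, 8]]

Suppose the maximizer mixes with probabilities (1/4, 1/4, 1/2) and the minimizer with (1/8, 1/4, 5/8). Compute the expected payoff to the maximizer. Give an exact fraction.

15/4

Against (1/8, 1/4, 5/8), each row's expected payoff is I: -7/8; II: -13/8; III: 35/4.
Taking the (1/4, 1/4, 1/2)-weighted average: (1/4)·(-7/8) + (1/4)·(-13/8) + (1/2)·(35/4) = 15/4.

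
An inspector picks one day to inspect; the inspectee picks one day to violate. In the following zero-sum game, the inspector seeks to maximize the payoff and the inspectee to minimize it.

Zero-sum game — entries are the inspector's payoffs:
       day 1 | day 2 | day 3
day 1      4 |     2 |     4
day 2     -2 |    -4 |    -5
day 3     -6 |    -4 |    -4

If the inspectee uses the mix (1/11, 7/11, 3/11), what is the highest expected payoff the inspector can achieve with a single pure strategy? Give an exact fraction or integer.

30/11

day 1: (4)·(1/11) + (2)·(7/11) + (4)·(3/11) = 30/11.
day 2: (-2)·(1/11) + (-4)·(7/11) + (-5)·(3/11) = -45/11.
day 3: (-6)·(1/11) + (-4)·(7/11) + (-4)·(3/11) = -46/11.
The best pure response is day 1 with expected payoff 30/11.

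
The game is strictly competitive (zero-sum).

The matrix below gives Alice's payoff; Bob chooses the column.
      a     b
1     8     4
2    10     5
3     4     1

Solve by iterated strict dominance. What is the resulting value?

5

Row 3 is strictly dominated by row 1 (8>4, 4>1); eliminate 3.
Row 1 is strictly dominated by row 2 (10>8, 5>4); eliminate 1.
Column a is strictly dominated by b for Bob (5<10); eliminate a.
Only (2, b) remains, with payoff 5.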